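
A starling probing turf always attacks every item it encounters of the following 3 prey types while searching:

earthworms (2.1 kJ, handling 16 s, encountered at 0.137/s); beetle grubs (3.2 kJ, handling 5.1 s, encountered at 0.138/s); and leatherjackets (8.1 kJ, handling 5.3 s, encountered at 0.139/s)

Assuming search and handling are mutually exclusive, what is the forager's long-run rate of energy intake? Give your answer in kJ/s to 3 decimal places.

0.400 kJ/s

R = (0.137×2.1 + 0.138×3.2 + 0.139×8.1) / (1 + 0.137×16 + 0.138×5.1 + 0.139×5.3) = 1.855/4.633 = 0.4005 kJ/s.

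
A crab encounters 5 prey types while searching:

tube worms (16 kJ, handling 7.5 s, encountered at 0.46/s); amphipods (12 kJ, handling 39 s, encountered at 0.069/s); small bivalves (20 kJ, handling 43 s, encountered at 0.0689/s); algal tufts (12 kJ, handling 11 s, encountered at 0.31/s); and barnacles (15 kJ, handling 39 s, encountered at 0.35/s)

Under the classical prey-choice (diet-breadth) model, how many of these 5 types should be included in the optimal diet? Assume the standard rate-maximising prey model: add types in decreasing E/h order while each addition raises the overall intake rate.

Profitabilities (E/h, kJ/s): tube worms 2.13, algal tufts 1.09, small bivalves 0.465, barnacles 0.385, amphipods 0.308. Add prey in this order while the next type's profitability exceeds the intake rate on those already taken.
Rate on top 1: 1.654. algal tufts: 1.09 < 1.654 → exclude; stop.
Optimal diet: tube worms — 1 of 5 types.

1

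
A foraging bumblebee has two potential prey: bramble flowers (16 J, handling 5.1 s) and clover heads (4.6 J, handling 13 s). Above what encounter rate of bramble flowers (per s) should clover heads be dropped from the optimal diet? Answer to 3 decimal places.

Drop clover heads once their profitability E₂/h₂ falls below the rate achievable on bramble flowers alone: E₂/h₂ = λE₁/(1 + λh₁).
Solve for λ: λE₁h₂ = E₂(1 + λh₁) → λ(E₁h₂ − E₂h₁) = E₂ → λ = E₂/(E₁h₂ − E₂h₁).
λ = 4.6/(16×13 − 4.6×5.1) = 4.6/184.5 = 0.02493 per s.

0.025 per s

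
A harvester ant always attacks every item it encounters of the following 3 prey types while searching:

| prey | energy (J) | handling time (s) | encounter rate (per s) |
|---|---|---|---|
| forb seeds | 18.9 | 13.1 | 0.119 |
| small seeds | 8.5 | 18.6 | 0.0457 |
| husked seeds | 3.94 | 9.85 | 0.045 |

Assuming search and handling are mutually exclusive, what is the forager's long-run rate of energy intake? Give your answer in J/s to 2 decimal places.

0.73 J/s

R = (0.119×18.9 + 0.0457×8.5 + 0.045×3.94) / (1 + 0.119×13.1 + 0.0457×18.6 + 0.045×9.85) = 2.815/3.852 = 0.7307 J/s.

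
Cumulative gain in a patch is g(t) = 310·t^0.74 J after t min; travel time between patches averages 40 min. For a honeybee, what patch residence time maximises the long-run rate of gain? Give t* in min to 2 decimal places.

113.85 min

Optimal t* satisfies g'(t*) = g(t*)/(T + t*).
g'(t) = 0.74·310·t^-0.26. Setting 0.74·310·t^-0.26 = 310·t^0.74/(40+t) gives 0.74(40+t) = t, so 0.26·t = 0.74×40.
t* = 0.74×40/0.26 = 113.8 min.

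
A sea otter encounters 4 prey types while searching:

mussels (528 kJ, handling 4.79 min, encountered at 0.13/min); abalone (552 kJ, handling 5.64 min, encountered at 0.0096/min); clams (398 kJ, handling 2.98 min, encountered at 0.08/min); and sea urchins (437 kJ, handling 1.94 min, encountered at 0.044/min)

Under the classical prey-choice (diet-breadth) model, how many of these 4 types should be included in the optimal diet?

4

Rank by E/h (kJ/min): sea urchins 225, clams 134, mussels 110, abalone 97.9. Include each in turn until the next type's E/h falls below the running intake rate.
Rate on top 1: 17.72. clams: 134 > 17.72 → include.
Rate on top 2: 38.58. mussels: 110 > 38.58 → include.
Rate on top 3: 61.5. abalone: 97.9 > 61.5 → include.
Optimal diet: sea urchins, clams, mussels, abalone — 4 of 4 types.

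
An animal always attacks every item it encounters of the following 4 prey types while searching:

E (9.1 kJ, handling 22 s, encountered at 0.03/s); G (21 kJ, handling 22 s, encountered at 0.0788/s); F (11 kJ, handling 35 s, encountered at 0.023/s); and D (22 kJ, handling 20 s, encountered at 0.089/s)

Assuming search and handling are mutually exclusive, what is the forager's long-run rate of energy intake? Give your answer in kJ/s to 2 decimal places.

R = Σλ_iE_i / (1 + Σλ_ih_i)
Numerator: 0.03×9.1 + 0.0788×21 + 0.023×11 + 0.089×22 = 4.139
Denominator: 1 + 0.03×22 + 0.0788×22 + 0.023×35 + 0.089×20 = 5.979
R = 4.139/5.979 = 0.6923 kJ/s

0.69 kJ/s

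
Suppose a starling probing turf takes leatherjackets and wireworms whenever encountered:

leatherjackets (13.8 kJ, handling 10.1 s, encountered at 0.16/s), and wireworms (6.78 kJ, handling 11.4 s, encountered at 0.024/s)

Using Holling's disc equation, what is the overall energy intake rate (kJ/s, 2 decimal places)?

R = (0.16×13.8 + 0.024×6.78) / (1 + 0.16×10.1 + 0.024×11.4) = 2.371/2.89 = 0.8204 kJ/s.

0.82 kJ/s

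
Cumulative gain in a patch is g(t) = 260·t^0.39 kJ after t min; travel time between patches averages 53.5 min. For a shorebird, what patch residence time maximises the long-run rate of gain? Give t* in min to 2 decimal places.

34.20 min

By the marginal value theorem, leave when the instantaneous gain rate g'(t) equals the habitat-wide average g(t)/(T + t).
g'(t) = 0.39·260·t^-0.61. Setting 0.39·260·t^-0.61 = 260·t^0.39/(53.5+t) gives 0.39(53.5+t) = t, so 0.61·t = 0.39×53.5.
t* = 0.39×53.5/0.61 = 34.2 min.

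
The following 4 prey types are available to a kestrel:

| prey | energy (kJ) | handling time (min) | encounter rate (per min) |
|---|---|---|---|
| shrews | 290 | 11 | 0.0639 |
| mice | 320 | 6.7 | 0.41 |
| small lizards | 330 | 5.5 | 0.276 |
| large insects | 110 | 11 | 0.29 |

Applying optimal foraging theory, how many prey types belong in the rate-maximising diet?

Profitabilities (E/h, kJ/min): small lizards 60, mice 47.8, shrews 26.4, large insects 10. Add prey in this order while the next type's profitability exceeds the intake rate on those already taken.
Rate on top 1: 36.17. mice: 47.8 > 36.17 → include.
Rate on top 2: 42.22. shrews: 26.4 < 42.22 → exclude; stop.
Optimal diet: small lizards, mice — 2 of 4 types.

2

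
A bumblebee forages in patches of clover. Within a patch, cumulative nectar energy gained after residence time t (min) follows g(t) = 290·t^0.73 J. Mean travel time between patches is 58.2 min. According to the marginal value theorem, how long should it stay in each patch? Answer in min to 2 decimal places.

Maximise g(t)/(T+t): set derivative to zero → g'(t)(T+t) = g(t).
g'(t) = 0.73·290·t^-0.27. Setting 0.73·290·t^-0.27 = 290·t^0.73/(58.2+t) gives 0.73(58.2+t) = t, so 0.27·t = 0.73×58.2.
t* = 0.73×58.2/0.27 = 157.4 min.

157.36 min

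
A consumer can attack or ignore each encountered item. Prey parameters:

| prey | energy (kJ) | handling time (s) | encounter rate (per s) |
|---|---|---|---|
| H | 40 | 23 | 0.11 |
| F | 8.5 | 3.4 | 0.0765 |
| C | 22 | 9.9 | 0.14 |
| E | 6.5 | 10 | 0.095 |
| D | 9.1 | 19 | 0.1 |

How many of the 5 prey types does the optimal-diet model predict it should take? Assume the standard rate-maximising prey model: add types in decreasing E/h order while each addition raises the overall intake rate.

Rank by E/h (kJ/s): F 2.5, C 2.22, H 1.74, E 0.65, D 0.479. Include each in turn until the next type's E/h falls below the running intake rate.
Rate on top 1: 0.516. C: 2.22 > 0.516 → include.
Rate on top 2: 1.41. H: 1.74 > 1.41 → include.
Rate on top 3: 1.571. E: 0.65 < 1.571 → exclude; stop.
Optimal diet: F, C, H — 3 of 5 types.

3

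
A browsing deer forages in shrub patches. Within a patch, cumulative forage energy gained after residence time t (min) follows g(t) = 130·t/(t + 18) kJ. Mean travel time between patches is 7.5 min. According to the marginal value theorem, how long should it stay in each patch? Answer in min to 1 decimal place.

11.6 min

Optimal t* satisfies g'(t*) = g(t*)/(T + t*).
g'(t) = 130·18/(t + 18)². Setting 130·18/(t+18)² = 130t/[(t+18)(7.5+t)] gives 18(7.5+t) = t(t+18), so t² = 18×7.5 = 135.
t* = √135 = 11.62 min.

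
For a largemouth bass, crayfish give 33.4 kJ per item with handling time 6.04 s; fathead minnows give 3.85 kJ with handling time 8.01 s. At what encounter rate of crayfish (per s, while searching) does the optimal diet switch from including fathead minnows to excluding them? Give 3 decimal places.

Drop fathead minnows once their profitability E₂/h₂ falls below the rate achievable on crayfish alone: E₂/h₂ = λE₁/(1 + λh₁).
Solve for λ: λE₁h₂ = E₂(1 + λh₁) → λ(E₁h₂ − E₂h₁) = E₂ → λ = E₂/(E₁h₂ − E₂h₁).
λ = 3.85/(33.4×8.01 − 3.85×6.04) = 3.85/244.3 = 0.01576 per s.

0.016 per s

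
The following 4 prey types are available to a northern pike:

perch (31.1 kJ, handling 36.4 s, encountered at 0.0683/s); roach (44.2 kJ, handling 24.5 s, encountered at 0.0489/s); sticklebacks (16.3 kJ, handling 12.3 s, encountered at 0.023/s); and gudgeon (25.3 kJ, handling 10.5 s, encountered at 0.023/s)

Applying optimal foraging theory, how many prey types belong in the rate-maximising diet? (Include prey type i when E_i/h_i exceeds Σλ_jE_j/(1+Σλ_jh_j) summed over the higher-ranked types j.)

E/h in descending order: gudgeon 2.41, roach 1.8, sticklebacks 1.33, perch 0.854 kJ/s. The optimal diet is the largest prefix of this list for which every included type satisfies E_i/h_i > R on the types above it.
Rate on top 1: 0.4687. roach: 1.8 > 0.4687 → include.
Rate on top 2: 1.125. sticklebacks: 1.33 > 1.125 → include.
Rate on top 3: 1.145. perch: 0.854 < 1.145 → exclude; stop.
Optimal diet: gudgeon, roach, sticklebacks — 3 of 4 types.

3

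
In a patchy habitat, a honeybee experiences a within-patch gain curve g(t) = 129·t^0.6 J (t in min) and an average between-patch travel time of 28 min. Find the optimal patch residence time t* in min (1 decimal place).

42.0 min

By the marginal value theorem, leave when the instantaneous gain rate g'(t) equals the habitat-wide average g(t)/(T + t).
g'(t) = 0.6·129·t^-0.4. Setting 0.6·129·t^-0.4 = 129·t^0.6/(28+t) gives 0.6(28+t) = t, so 0.40·t = 0.6×28.
t* = 0.6×28/0.40 = 42 min.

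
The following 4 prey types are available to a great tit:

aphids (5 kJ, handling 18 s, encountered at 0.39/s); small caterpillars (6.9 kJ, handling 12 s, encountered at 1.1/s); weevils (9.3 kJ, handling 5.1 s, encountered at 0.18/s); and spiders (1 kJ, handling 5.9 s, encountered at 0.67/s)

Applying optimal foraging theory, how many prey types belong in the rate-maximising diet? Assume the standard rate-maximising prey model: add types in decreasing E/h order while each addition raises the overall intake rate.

1

Rank by E/h (kJ/s): weevils 1.82, small caterpillars 0.575, aphids 0.278, spiders 0.169. Include each in turn until the next type's E/h falls below the running intake rate.
Rate on top 1: 0.8728. small caterpillars: 0.575 < 0.8728 → exclude; stop.
Optimal diet: weevils — 1 of 4 types.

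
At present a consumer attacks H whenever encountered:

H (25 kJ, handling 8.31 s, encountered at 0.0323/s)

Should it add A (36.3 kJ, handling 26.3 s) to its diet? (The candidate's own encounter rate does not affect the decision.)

Yes

On H alone, R = ΣλE/(1+Σλh) = 0.8075/1.268 = 0.6366 kJ/s.
A: E/h = 36.3/26.3 = 1.38 kJ/s.
1.38 > 0.6366, so adding A raises the average — include it.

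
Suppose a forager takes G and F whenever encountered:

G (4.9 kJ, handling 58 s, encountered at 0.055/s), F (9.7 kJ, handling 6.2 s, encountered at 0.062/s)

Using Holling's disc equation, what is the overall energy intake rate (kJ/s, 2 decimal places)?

R = Σλ_iE_i / (1 + Σλ_ih_i)
Numerator: 0.055×4.9 + 0.062×9.7 = 0.8709
Denominator: 1 + 0.055×58 + 0.062×6.2 = 4.574
R = 0.8709/4.574 = 0.1904 kJ/s

0.19 kJ/s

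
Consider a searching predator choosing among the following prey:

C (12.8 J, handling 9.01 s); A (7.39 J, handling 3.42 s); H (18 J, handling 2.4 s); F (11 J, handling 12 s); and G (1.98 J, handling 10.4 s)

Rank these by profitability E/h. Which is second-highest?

A

Profitability E/h (J/s): C = 12.8/9.01 = 1.42, A = 7.39/3.42 = 2.16, H = 18/2.4 = 7.5, F = 11/12 = 0.917, G = 1.98/10.4 = 0.19.
Ranked: H > A > C > F > G.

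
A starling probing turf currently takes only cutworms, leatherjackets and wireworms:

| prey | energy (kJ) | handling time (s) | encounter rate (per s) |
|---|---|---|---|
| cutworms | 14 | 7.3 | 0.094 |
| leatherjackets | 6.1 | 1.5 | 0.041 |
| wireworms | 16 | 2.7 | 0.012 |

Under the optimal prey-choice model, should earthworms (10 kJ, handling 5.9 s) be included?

Intake rate on the current diet: R = (0.094×14 + 0.041×6.1 + 0.012×16) / (1 + 0.094×7.3 + 0.041×1.5 + 0.012×2.7) = 1.758/1.78 = 0.9876 kJ/s.
Profitability of earthworms: 10/5.9 = 1.695 kJ/s.
Since 1.695 > R, including earthworms increases the long-run rate.

Yes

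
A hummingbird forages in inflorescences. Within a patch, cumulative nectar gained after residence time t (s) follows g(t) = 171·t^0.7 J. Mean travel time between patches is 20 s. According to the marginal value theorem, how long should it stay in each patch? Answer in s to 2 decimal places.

46.67 s

Optimal t* satisfies g'(t*) = g(t*)/(T + t*).
g'(t) = 0.7·171·t^-0.3. Setting 0.7·171·t^-0.3 = 171·t^0.7/(20+t) gives 0.7(20+t) = t, so 0.30·t = 0.7×20.
t* = 0.7×20/0.30 = 46.67 s.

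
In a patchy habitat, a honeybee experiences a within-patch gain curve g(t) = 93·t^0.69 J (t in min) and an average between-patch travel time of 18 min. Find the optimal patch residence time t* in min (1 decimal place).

40.1 min

By the marginal value theorem, leave when the instantaneous gain rate g'(t) equals the habitat-wide average g(t)/(T + t).
g'(t) = 0.69·93·t^-0.31. Setting 0.69·93·t^-0.31 = 93·t^0.69/(18+t) gives 0.69(18+t) = t, so 0.31·t = 0.69×18.
t* = 0.69×18/0.31 = 40.06 min.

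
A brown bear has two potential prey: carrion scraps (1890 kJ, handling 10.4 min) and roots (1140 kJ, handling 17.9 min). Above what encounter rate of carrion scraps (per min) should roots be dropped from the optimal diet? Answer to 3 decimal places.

Drop roots once their profitability E₂/h₂ falls below the rate achievable on carrion scraps alone: E₂/h₂ = λE₁/(1 + λh₁).
Solve for λ: λE₁h₂ = E₂(1 + λh₁) → λ(E₁h₂ − E₂h₁) = E₂ → λ = E₂/(E₁h₂ − E₂h₁).
λ = 1140/(1890×17.9 − 1140×10.4) = 1140/2.198e+04 = 0.05188 per min.

0.052 per min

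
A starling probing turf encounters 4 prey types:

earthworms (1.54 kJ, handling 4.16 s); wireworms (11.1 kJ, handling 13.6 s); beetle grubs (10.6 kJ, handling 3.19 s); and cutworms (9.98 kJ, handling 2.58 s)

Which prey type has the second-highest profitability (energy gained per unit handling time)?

Profitability E/h (kJ/s): earthworms = 1.54/4.16 = 0.37, wireworms = 11.1/13.6 = 0.816, beetle grubs = 10.6/3.19 = 3.32, cutworms = 9.98/2.58 = 3.87.
Ranked: cutworms > beetle grubs > wireworms > earthworms.

beetle grubs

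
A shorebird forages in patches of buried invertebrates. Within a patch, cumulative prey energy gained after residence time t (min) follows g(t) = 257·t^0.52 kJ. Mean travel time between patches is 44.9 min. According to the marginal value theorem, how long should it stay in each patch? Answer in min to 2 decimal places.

48.64 min

Maximise g(t)/(T+t): set derivative to zero → g'(t)(T+t) = g(t).
g'(t) = 0.52·257·t^-0.48. Setting 0.52·257·t^-0.48 = 257·t^0.52/(44.9+t) gives 0.52(44.9+t) = t, so 0.48·t = 0.52×44.9.
t* = 0.52×44.9/0.48 = 48.64 min.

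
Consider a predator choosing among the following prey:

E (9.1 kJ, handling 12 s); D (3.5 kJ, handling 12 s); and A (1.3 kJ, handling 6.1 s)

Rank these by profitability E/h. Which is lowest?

In descending order of E/h:
E: 9.1/12 = 0.758 kJ/s
D: 3.5/12 = 0.292 kJ/s
A: 1.3/6.1 = 0.213 kJ/s

A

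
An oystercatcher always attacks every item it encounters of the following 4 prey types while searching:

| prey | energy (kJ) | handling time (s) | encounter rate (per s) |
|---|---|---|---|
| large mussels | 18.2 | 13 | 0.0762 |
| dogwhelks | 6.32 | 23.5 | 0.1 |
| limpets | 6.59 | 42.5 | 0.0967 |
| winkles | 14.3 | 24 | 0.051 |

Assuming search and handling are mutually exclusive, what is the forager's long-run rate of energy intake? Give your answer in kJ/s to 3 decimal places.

R = Σλ_iE_i / (1 + Σλ_ih_i)
Numerator: 0.0762×18.2 + 0.1×6.32 + 0.0967×6.59 + 0.051×14.3 = 3.385
Denominator: 1 + 0.0762×13 + 0.1×23.5 + 0.0967×42.5 + 0.051×24 = 9.674
R = 3.385/9.674 = 0.3499 kJ/s

0.350 kJ/s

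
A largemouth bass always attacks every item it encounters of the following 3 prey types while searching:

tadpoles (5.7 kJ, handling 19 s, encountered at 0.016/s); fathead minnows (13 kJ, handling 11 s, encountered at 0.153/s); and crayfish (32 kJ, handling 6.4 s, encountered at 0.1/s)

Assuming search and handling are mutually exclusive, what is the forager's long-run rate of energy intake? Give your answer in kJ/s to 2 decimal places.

Energy encountered per unit search time: 0.016×5.7 + 0.153×13 + 0.1×32 = 5.28 kJ/s.
Handling time per unit search time: 0.016×19 + 0.153×11 + 0.1×6.4 = 2.627.
Rate = 5.28/(1 + 2.627) = 1.456 kJ/s.

1.46 kJ/s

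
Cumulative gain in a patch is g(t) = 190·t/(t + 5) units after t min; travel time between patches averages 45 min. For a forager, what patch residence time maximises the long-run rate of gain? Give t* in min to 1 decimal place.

15.0 min

By the marginal value theorem, leave when the instantaneous gain rate g'(t) equals the habitat-wide average g(t)/(T + t).
g'(t) = 190·5/(t + 5)². Setting 190·5/(t+5)² = 190t/[(t+5)(45+t)] gives 5(45+t) = t(t+5), so t² = 5×45 = 225.
t* = √225 = 15 min.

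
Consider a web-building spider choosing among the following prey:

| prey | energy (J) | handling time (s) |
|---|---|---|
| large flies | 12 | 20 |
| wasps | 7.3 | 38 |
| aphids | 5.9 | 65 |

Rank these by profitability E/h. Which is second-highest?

Profitability E/h (J/s): large flies = 12/20 = 0.6, wasps = 7.3/38 = 0.192, aphids = 5.9/65 = 0.0908.
Ranked: large flies > wasps > aphids.

wasps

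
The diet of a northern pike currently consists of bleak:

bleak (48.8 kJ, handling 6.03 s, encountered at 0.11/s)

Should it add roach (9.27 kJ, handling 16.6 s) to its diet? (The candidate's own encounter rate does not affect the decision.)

No

On bleak alone, R = ΣλE/(1+Σλh) = 5.368/1.663 = 3.227 kJ/s.
Profitability of roach: 9.27/16.6 = 0.5584 kJ/s.
Since 0.5584 < R, time spent handling roach is better spent searching.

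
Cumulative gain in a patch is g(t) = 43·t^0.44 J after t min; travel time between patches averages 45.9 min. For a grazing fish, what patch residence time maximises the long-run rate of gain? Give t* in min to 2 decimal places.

36.06 min

Optimal t* satisfies g'(t*) = g(t*)/(T + t*).
g'(t) = 0.44·43·t^-0.56. Setting 0.44·43·t^-0.56 = 43·t^0.44/(45.9+t) gives 0.44(45.9+t) = t, so 0.56·t = 0.44×45.9.
t* = 0.44×45.9/0.56 = 36.06 min.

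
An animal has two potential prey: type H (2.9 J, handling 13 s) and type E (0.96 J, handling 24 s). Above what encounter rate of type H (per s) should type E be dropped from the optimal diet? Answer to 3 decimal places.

Drop type E once their profitability E₂/h₂ falls below the rate achievable on type H alone: E₂/h₂ = λE₁/(1 + λh₁).
Solve for λ: λE₁h₂ = E₂(1 + λh₁) → λ(E₁h₂ − E₂h₁) = E₂ → λ = E₂/(E₁h₂ − E₂h₁).
λ = 0.96/(2.9×24 − 0.96×13) = 0.96/57.12 = 0.01681 per s.

0.017 per s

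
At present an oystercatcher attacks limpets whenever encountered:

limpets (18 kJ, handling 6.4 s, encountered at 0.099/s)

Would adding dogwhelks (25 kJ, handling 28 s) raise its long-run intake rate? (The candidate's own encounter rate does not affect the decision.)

No

Intake rate on the current diet: R = (0.099×18) / (1 + 0.099×6.4) = 1.782/1.634 = 1.091 kJ/s.
Profitability of dogwhelks: 25/28 = 0.8929 kJ/s.
Since 0.8929 < R, time spent handling dogwhelks is better spent searching.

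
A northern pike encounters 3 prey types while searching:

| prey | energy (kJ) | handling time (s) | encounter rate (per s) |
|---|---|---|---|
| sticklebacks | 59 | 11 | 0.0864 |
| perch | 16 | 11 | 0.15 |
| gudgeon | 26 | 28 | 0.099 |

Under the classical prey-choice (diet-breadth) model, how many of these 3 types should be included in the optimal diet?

1

Profitabilities (E/h, kJ/s): sticklebacks 5.36, perch 1.45, gudgeon 0.929. Add prey in this order while the next type's profitability exceeds the intake rate on those already taken.
Rate on top 1: 2.614. perch: 1.45 < 2.614 → exclude; stop.
Optimal diet: sticklebacks — 1 of 3 types.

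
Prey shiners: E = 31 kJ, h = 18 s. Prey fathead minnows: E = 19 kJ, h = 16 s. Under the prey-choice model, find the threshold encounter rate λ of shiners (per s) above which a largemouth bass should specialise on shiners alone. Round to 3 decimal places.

0.123 per s

The zero-one rule: include fathead minnows iff E₂/h₂ > λE₁/(1+λh₁). Equality gives the switch point.
λE₁h₂ = E₂ + λE₂h₁ ⇒ λ = E₂/(E₁h₂ − E₂h₁) = 19/(496 − 342) = 0.1234 per s.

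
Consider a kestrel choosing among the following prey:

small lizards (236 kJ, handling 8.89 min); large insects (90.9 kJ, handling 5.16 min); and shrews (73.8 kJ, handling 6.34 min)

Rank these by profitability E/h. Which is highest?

small lizards

Profitability E/h (kJ/min): small lizards = 236/8.89 = 26.5, large insects = 90.9/5.16 = 17.6, shrews = 73.8/6.34 = 11.6.
Ranked: small lizards > large insects > shrews.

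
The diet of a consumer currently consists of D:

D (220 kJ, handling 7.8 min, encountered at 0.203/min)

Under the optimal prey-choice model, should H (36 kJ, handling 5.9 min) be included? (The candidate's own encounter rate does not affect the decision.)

On D alone, R = ΣλE/(1+Σλh) = 44.66/2.583 = 17.29 kJ/min.
Profitability of H: 36/5.9 = 6.102 kJ/min.
Since 6.102 < R, time spent handling H is better spent searching.

No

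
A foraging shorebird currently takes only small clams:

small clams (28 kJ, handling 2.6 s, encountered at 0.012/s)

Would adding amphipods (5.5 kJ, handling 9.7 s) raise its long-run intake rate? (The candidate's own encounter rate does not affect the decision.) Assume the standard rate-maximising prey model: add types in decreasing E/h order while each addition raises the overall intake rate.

Current rate: (0.012×28)/(1 + 0.012×2.6) = 0.3258 kJ/s.
amphipods: E/h = 5.5/9.7 = 0.567 kJ/s.
0.567 > 0.3258, so adding amphipods raises the average — include it.

Yes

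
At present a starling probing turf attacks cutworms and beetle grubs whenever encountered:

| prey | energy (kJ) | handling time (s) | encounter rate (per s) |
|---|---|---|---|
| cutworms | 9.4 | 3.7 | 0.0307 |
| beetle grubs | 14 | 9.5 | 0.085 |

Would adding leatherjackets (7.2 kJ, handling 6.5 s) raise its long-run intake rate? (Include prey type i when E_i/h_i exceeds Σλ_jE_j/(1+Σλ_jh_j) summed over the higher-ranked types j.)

Current rate: (0.0307×9.4 + 0.085×14)/(1 + 0.0307×3.7 + 0.085×9.5) = 0.7697 kJ/s.
Profitability of leatherjackets: 7.2/6.5 = 1.108 kJ/s.
Since 1.108 > R, including leatherjackets increases the long-run rate.

Yes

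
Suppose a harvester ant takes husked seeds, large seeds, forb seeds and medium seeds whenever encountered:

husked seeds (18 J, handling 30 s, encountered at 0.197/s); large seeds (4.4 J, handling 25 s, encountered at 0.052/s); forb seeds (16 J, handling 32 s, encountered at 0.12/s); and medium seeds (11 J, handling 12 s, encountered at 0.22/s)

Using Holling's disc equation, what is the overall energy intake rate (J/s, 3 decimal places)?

Energy encountered per unit search time: 0.197×18 + 0.052×4.4 + 0.12×16 + 0.22×11 = 8.115 J/s.
Handling time per unit search time: 0.197×30 + 0.052×25 + 0.12×32 + 0.22×12 = 13.69.
Rate = 8.115/(1 + 13.69) = 0.5524 J/s.

0.552 J/s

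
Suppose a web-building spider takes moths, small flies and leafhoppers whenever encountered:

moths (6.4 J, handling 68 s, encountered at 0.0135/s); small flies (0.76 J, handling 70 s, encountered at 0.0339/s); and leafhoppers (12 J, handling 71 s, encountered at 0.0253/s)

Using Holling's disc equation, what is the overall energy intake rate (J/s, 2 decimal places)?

0.07 J/s

R = (0.0135×6.4 + 0.0339×0.76 + 0.0253×12) / (1 + 0.0135×68 + 0.0339×70 + 0.0253×71) = 0.4158/6.087 = 0.0683 J/s.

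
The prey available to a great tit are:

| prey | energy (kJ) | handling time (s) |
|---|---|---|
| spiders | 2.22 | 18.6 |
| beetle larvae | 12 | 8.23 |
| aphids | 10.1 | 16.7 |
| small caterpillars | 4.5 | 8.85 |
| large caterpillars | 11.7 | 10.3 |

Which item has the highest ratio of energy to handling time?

beetle larvae

Profitability E/h (kJ/s): spiders = 2.22/18.6 = 0.119, beetle larvae = 12/8.23 = 1.46, aphids = 10.1/16.7 = 0.605, small caterpillars = 4.5/8.85 = 0.508, large caterpillars = 11.7/10.3 = 1.14.
Ranked: beetle larvae > large caterpillars > aphids > small caterpillars > spiders.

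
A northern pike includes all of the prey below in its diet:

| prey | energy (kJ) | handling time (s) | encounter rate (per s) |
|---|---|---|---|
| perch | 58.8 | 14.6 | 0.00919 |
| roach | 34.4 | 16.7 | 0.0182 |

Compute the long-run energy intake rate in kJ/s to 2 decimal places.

0.81 kJ/s

R = Σλ_iE_i / (1 + Σλ_ih_i)
Numerator: 0.00919×58.8 + 0.0182×34.4 = 1.166
Denominator: 1 + 0.00919×14.6 + 0.0182×16.7 = 1.438
R = 1.166/1.438 = 0.8111 kJ/s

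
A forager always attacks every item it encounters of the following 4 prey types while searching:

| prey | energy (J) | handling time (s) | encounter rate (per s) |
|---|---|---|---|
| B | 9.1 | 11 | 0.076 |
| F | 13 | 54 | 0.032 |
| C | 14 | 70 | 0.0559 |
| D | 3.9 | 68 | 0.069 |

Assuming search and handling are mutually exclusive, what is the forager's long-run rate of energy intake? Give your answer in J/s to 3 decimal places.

R = (0.076×9.1 + 0.032×13 + 0.0559×14 + 0.069×3.9) / (1 + 0.076×11 + 0.032×54 + 0.0559×70 + 0.069×68) = 2.159/12.17 = 0.1774 J/s.

0.177 J/s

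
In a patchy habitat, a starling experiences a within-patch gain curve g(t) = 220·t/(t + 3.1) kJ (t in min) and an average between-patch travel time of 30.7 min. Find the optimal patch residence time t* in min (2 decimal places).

9.76 min

Optimal t* satisfies g'(t*) = g(t*)/(T + t*).
g'(t) = 220·3.1/(t + 3.1)². Setting 220·3.1/(t+3.1)² = 220t/[(t+3.1)(30.7+t)] gives 3.1(30.7+t) = t(t+3.1), so t² = 3.1×30.7 = 95.17.
t* = √95.17 = 9.756 min.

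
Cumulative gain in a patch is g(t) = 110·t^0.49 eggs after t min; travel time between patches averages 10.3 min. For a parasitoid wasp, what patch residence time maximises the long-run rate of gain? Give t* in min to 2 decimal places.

9.90 min

Maximise g(t)/(T+t): set derivative to zero → g'(t)(T+t) = g(t).
g'(t) = 0.49·110·t^-0.51. Setting 0.49·110·t^-0.51 = 110·t^0.49/(10.3+t) gives 0.49(10.3+t) = t, so 0.51·t = 0.49×10.3.
t* = 0.49×10.3/0.51 = 9.896 min.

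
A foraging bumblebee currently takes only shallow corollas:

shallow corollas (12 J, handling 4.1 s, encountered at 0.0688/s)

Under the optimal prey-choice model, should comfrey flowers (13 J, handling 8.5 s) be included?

On shallow corollas alone, R = ΣλE/(1+Σλh) = 0.8256/1.282 = 0.644 J/s.
comfrey flowers: E/h = 13/8.5 = 1.529 J/s.
Since 1.529 > R, including comfrey flowers increases the long-run rate.

Yes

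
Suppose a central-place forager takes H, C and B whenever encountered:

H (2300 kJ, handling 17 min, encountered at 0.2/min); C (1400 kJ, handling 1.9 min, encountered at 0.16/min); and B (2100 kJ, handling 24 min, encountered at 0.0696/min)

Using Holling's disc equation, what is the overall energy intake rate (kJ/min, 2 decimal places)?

R = Σλ_iE_i / (1 + Σλ_ih_i)
Numerator: 0.2×2300 + 0.16×1400 + 0.0696×2100 = 830.2
Denominator: 1 + 0.2×17 + 0.16×1.9 + 0.0696×24 = 6.374
R = 830.2/6.374 = 130.2 kJ/min

130.23 kJ/min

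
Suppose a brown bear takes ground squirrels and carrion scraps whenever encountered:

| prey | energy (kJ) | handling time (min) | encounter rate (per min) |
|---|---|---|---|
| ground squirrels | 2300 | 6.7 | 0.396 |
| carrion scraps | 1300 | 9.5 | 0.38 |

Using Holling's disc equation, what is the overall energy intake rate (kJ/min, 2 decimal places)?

193.41 kJ/min

R = Σλ_iE_i / (1 + Σλ_ih_i)
Numerator: 0.396×2300 + 0.38×1300 = 1405
Denominator: 1 + 0.396×6.7 + 0.38×9.5 = 7.263
R = 1405/7.263 = 193.4 kJ/min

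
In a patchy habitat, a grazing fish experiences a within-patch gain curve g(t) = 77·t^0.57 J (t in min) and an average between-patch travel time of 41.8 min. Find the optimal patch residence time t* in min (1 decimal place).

By the marginal value theorem, leave when the instantaneous gain rate g'(t) equals the habitat-wide average g(t)/(T + t).
g'(t) = 0.57·77·t^-0.43. Setting 0.57·77·t^-0.43 = 77·t^0.57/(41.8+t) gives 0.57(41.8+t) = t, so 0.43·t = 0.57×41.8.
t* = 0.57×41.8/0.43 = 55.41 min.

55.4 min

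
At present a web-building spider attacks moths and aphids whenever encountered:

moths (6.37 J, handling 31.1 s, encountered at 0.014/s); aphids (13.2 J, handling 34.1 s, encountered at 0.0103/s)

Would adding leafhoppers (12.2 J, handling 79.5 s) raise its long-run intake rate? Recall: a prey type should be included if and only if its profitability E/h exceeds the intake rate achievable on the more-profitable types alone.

Yes

Current rate: (0.014×6.37 + 0.0103×13.2)/(1 + 0.014×31.1 + 0.0103×34.1) = 0.126 J/s.
Profitability of leafhoppers: 12.2/79.5 = 0.1535 J/s.
Since 0.1535 > R, including leafhoppers increases the long-run rate.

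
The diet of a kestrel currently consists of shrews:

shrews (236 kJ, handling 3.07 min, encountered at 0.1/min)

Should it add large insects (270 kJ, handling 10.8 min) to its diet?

Yes

On shrews alone, R = ΣλE/(1+Σλh) = 23.6/1.307 = 18.06 kJ/min.
large insects: E/h = 270/10.8 = 25 kJ/min.
Since 25 > R, including large insects increases the long-run rate.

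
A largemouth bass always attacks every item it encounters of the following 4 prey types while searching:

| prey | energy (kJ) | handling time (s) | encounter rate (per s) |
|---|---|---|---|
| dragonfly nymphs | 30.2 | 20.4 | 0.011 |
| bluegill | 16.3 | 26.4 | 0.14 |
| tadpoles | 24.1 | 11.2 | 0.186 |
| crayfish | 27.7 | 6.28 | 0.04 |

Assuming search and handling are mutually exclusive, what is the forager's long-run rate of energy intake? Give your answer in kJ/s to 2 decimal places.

R = (0.011×30.2 + 0.14×16.3 + 0.186×24.1 + 0.04×27.7) / (1 + 0.011×20.4 + 0.14×26.4 + 0.186×11.2 + 0.04×6.28) = 8.205/7.255 = 1.131 kJ/s.

1.13 kJ/s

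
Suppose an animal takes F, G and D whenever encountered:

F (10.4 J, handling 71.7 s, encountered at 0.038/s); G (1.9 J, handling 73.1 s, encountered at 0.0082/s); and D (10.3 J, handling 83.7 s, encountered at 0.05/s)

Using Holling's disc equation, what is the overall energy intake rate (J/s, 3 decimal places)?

R = (0.038×10.4 + 0.0082×1.9 + 0.05×10.3) / (1 + 0.038×71.7 + 0.0082×73.1 + 0.05×83.7) = 0.9258/8.509 = 0.1088 J/s.

0.109 J/s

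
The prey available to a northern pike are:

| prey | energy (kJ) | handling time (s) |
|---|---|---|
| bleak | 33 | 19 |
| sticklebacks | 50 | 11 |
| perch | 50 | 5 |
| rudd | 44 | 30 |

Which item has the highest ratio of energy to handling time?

perch

In descending order of E/h:
perch: 50/5 = 10 kJ/s
sticklebacks: 50/11 = 4.55 kJ/s
bleak: 33/19 = 1.74 kJ/s
rudd: 44/30 = 1.47 kJ/s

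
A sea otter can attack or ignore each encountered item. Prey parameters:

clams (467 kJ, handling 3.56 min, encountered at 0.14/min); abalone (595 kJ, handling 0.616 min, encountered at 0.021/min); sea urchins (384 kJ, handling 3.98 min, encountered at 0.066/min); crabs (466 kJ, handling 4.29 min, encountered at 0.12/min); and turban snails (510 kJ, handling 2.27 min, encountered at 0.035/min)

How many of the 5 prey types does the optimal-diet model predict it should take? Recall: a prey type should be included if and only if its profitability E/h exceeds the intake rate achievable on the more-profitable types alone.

5

Rank by E/h (kJ/min): abalone 966, turban snails 225, clams 131, crabs 109, sea urchins 96.5. Include each in turn until the next type's E/h falls below the running intake rate.
Rate on top 1: 12.34. turban snails: 225 > 12.34 → include.
Rate on top 2: 27.78. clams: 131 > 27.78 → include.
Rate on top 3: 60.17. crabs: 109 > 60.17 → include.
Rate on top 4: 72.02. sea urchins: 96.5 > 72.02 → include.
Optimal diet: abalone, turban snails, clams, crabs, sea urchins — 5 of 5 types.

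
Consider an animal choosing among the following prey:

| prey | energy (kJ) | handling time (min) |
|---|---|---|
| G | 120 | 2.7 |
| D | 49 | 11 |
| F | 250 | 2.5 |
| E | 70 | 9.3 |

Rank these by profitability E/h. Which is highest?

F

Profitability E/h (kJ/min): G = 120/2.7 = 44.4, D = 49/11 = 4.45, F = 250/2.5 = 100, E = 70/9.3 = 7.53.
Ranked: F > G > E > D.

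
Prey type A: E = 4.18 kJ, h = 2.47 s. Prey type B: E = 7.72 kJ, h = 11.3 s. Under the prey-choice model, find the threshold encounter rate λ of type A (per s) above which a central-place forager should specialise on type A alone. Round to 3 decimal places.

Drop type B once their profitability E₂/h₂ falls below the rate achievable on type A alone: E₂/h₂ = λE₁/(1 + λh₁).
Solve for λ: λE₁h₂ = E₂(1 + λh₁) → λ(E₁h₂ − E₂h₁) = E₂ → λ = E₂/(E₁h₂ − E₂h₁).
λ = 7.72/(4.18×11.3 − 7.72×2.47) = 7.72/28.17 = 0.2741 per s.

0.274 per s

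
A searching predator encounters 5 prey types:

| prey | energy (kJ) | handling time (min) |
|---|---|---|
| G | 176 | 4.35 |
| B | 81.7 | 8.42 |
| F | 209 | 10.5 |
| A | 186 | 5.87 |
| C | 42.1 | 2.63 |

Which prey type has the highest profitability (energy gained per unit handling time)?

Profitability E/h (kJ/min): G = 176/4.35 = 40.5, B = 81.7/8.42 = 9.7, F = 209/10.5 = 19.9, A = 186/5.87 = 31.7, C = 42.1/2.63 = 16.
Ranked: G > A > F > C > B.

G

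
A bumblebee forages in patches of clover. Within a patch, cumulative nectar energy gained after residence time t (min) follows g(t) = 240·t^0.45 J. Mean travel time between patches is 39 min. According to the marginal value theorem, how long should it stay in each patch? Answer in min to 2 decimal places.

31.91 min

Maximise g(t)/(T+t): set derivative to zero → g'(t)(T+t) = g(t).
g'(t) = 0.45·240·t^-0.55. Setting 0.45·240·t^-0.55 = 240·t^0.45/(39+t) gives 0.45(39+t) = t, so 0.55·t = 0.45×39.
t* = 0.45×39/0.55 = 31.91 min.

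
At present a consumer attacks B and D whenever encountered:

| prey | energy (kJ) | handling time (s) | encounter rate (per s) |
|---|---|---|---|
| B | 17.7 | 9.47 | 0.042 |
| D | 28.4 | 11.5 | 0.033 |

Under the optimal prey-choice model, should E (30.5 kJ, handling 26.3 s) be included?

On B and D alone, R = ΣλE/(1+Σλh) = 1.681/1.777 = 0.9456 kJ/s.
E: E/h = 30.5/26.3 = 1.16 kJ/s.
1.16 > 0.9456, so adding E raises the average — include it.

Yes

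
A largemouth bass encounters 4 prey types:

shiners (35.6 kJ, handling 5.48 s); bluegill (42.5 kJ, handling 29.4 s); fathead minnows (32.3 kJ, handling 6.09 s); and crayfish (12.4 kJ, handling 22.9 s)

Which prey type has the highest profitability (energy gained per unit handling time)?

shiners

In descending order of E/h:
shiners: 35.6/5.48 = 6.5 kJ/s
fathead minnows: 32.3/6.09 = 5.3 kJ/s
bluegill: 42.5/29.4 = 1.45 kJ/s
crayfish: 12.4/22.9 = 0.541 kJ/s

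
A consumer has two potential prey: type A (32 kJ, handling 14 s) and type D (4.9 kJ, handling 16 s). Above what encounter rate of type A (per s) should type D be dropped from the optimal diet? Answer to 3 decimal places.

0.011 per s

The zero-one rule: include type D iff E₂/h₂ > λE₁/(1+λh₁). Equality gives the switch point.
λE₁h₂ = E₂ + λE₂h₁ ⇒ λ = E₂/(E₁h₂ − E₂h₁) = 4.9/(512 − 68.6) = 0.01105 per s.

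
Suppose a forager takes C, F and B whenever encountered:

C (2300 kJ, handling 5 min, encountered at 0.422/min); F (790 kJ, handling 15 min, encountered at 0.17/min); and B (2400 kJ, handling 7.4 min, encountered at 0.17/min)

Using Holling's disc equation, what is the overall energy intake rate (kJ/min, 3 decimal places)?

R = Σλ_iE_i / (1 + Σλ_ih_i)
Numerator: 0.422×2300 + 0.17×790 + 0.17×2400 = 1513
Denominator: 1 + 0.422×5 + 0.17×15 + 0.17×7.4 = 6.918
R = 1513/6.918 = 218.7 kJ/min

218.690 kJ/min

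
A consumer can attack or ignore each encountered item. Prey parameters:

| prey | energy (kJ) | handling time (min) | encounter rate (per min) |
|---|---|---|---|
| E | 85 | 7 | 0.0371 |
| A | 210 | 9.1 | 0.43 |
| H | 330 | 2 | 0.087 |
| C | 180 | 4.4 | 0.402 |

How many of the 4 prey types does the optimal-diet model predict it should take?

Rank by E/h (kJ/min): H 165, C 40.9, A 23.1, E 12.1. Include each in turn until the next type's E/h falls below the running intake rate.
Rate on top 1: 24.45. C: 40.9 > 24.45 → include.
Rate on top 2: 34.34. A: 23.1 < 34.34 → exclude; stop.
Optimal diet: H, C — 2 of 4 types.

2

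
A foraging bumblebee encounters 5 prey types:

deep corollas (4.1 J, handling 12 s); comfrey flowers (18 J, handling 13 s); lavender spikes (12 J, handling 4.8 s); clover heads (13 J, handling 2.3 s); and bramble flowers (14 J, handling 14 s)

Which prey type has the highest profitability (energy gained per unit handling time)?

Profitability E/h (J/s): deep corollas = 4.1/12 = 0.342, comfrey flowers = 18/13 = 1.38, lavender spikes = 12/4.8 = 2.5, clover heads = 13/2.3 = 5.65, bramble flowers = 14/14 = 1.
Ranked: clover heads > lavender spikes > comfrey flowers > bramble flowers > deep corollas.

clover heads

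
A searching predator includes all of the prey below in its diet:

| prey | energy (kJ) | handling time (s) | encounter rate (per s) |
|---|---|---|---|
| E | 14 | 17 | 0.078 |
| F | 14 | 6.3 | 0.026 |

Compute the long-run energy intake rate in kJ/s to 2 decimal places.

R = (0.078×14 + 0.026×14) / (1 + 0.078×17 + 0.026×6.3) = 1.456/2.49 = 0.5848 kJ/s.

0.58 kJ/s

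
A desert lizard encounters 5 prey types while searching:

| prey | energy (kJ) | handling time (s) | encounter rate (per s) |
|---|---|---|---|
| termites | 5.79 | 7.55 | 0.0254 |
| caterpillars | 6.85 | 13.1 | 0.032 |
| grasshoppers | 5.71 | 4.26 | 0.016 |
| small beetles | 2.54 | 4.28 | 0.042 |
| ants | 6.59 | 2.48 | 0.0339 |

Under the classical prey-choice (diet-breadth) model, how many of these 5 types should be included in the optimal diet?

5

Rank by E/h (kJ/s): ants 2.66, grasshoppers 1.34, termites 0.767, small beetles 0.593, caterpillars 0.523. Include each in turn until the next type's E/h falls below the running intake rate.
Rate on top 1: 0.2061. grasshoppers: 1.34 > 0.2061 → include.
Rate on top 2: 0.2732. termites: 0.767 > 0.2732 → include.
Rate on top 3: 0.3436. small beetles: 0.593 > 0.3436 → include.
Rate on top 4: 0.3731. caterpillars: 0.523 > 0.3731 → include.
Optimal diet: ants, grasshoppers, termites, small beetles, caterpillars — 5 of 5 types.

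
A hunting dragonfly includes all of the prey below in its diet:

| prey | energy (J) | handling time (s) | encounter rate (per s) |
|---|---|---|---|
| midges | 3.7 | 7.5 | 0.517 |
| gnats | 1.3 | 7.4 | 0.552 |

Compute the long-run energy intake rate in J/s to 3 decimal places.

R = (0.517×3.7 + 0.552×1.3) / (1 + 0.517×7.5 + 0.552×7.4) = 2.631/8.962 = 0.2935 J/s.

0.294 J/s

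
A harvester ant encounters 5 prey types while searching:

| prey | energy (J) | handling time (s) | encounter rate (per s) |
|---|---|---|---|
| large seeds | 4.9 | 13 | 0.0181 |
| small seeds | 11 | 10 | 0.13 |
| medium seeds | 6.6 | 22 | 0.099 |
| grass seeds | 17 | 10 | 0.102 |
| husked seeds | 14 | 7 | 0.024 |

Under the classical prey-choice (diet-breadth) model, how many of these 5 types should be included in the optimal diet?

Rank by E/h (J/s): husked seeds 2, grass seeds 1.7, small seeds 1.1, large seeds 0.377, medium seeds 0.3. Include each in turn until the next type's E/h falls below the running intake rate.
Rate on top 1: 0.2877. grass seeds: 1.7 > 0.2877 → include.
Rate on top 2: 0.9461. small seeds: 1.1 > 0.9461 → include.
Rate on top 3: 1.003. large seeds: 0.377 < 1.003 → exclude; stop.
Optimal diet: husked seeds, grass seeds, small seeds — 3 of 5 types.

3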